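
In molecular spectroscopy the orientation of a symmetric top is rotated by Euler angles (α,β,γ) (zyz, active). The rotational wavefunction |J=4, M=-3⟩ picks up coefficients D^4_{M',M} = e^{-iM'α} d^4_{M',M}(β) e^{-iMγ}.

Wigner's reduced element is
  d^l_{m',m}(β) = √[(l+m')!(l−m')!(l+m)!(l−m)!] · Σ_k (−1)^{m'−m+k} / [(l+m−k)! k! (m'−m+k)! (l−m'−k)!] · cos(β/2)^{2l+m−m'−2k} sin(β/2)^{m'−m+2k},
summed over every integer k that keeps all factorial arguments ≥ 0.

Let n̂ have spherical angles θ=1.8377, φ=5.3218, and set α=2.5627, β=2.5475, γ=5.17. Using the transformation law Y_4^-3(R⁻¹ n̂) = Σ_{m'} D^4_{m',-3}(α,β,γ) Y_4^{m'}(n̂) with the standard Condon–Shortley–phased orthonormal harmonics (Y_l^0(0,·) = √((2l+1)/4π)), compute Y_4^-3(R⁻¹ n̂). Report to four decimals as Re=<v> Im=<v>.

Need the full column D^4_{m',-3} for m'=−4..4 at α=2.5627, β=2.5475, γ=5.17.
cos(β/2)=0.292697, sin(β/2)=0.956205
d^4_{-4,-3}: single k=1 term ⇒ +0.000498;  D = +0.000403+0.000292i
d^4_{-3,-3}: k∈[0..1] ⇒ +0.000054 -0.004024 = -0.003971;  D = +0.001413+0.003711i
d^4_{-2,-3}: k∈[0..1] ⇒ -0.000658 +0.021083 = +0.020424;  D = -0.004358+0.019954i
d^4_{-1,-3}: k∈[0..1] ⇒ +0.004563 -0.081170 = -0.076607;  D = -0.054630+0.053705i
d^4_{0,-3}: k∈[0..1] ⇒ -0.022223 +0.237178 = +0.214955;  D = -0.210757+0.042276i
d^4_{1,-3}: k∈[0..1] ⇒ +0.081170 -0.519773 = -0.438603;  D = -0.407164-0.163065i
d^4_{2,-3}: k∈[0..1] ⇒ -0.225007 +0.800461 = +0.575454;  D = -0.330118-0.471348i
d^4_{3,-3}: k∈[0..1] ⇒ +0.458397 -0.698890 = -0.240493;  D = -0.007714-0.240369i
d^4_{4,-3}: single k=0 term ⇒ -0.605092;  D = -0.314627+0.516861i
Y_4^{m'}(θ=1.8377,φ=5.3218) and Σ D·Y over m':
  (+0.0004+0.0003i)·(-0.2920-0.2480i)  (+0.0014+0.0037i)·(+0.2865-0.0754i)  (-0.0044+0.0200i)·(+0.0551-0.1499i)  (-0.0546+0.0537i)·(+0.1731+0.2480i)  (-0.2108+0.0423i)·(+0.1145+0.0000i)  (-0.4072-0.1631i)·(-0.1731+0.2480i)  (-0.3301-0.4713i)·(+0.0551+0.1499i)  (-0.0077-0.2404i)·(-0.2865-0.0754i)  (-0.3146+0.5169i)·(-0.2920+0.2480i)
Y_4^-3(R⁻¹ n̂) = +0.067696-0.304582i

Re=0.0677 Im=-0.3046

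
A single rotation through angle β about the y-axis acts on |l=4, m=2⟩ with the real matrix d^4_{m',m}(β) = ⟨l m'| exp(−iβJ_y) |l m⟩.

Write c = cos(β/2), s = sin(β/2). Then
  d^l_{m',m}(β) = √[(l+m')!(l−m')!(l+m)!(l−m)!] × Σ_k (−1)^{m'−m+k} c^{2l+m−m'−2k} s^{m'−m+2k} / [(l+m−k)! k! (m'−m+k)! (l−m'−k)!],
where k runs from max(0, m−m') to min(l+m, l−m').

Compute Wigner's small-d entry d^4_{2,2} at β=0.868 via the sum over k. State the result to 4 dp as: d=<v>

d=-0.4066

d^4_{2,2}(β=0.868) via Wigner's sum:
Half-angle: c=0.907291, s=0.420503. N=√(720·2·720·2)=1440.000000
k: max(0,(2)−(2))=0 … min(4+(2),4−(2))=2
  k=0: (−1)^0·1440.0000/(1440)·0.9073^8·0.4205^0 = +0.459169
  k=1: (−1)^1·1440.0000/(120)·0.9073^6·0.4205^2 = -1.183586
  k=2: (−1)^2·1440.0000/(96)·0.9073^4·0.4205^4 = +0.317801
d^4_{2,2}(0.868) = +0.459169 -1.183586 +0.317801 = -0.406615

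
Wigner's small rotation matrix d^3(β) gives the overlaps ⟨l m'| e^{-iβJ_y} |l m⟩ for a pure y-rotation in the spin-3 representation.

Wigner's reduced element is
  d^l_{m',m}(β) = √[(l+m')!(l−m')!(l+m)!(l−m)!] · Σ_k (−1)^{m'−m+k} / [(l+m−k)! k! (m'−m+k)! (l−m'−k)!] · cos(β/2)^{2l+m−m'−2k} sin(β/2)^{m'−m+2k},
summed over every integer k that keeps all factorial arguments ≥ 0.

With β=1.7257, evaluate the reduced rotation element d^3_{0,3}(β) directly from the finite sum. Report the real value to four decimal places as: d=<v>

d^3_{0,3}(β=1.7257) via Wigner's sum:
With c≡cos(β/2)=0.650275 and s≡sin(β/2)=0.759699, N=[6·6·720·1]^{1/2}=160.996894
k: max(0,(3)−(0))=3 … min(3+(3),3−(0))=3
  k=3: (−1)^0·160.9969/(36)·0.6503^3·0.7597^3 = +0.539176
d^3_{0,3}(1.7257) = +0.539176

d=0.5392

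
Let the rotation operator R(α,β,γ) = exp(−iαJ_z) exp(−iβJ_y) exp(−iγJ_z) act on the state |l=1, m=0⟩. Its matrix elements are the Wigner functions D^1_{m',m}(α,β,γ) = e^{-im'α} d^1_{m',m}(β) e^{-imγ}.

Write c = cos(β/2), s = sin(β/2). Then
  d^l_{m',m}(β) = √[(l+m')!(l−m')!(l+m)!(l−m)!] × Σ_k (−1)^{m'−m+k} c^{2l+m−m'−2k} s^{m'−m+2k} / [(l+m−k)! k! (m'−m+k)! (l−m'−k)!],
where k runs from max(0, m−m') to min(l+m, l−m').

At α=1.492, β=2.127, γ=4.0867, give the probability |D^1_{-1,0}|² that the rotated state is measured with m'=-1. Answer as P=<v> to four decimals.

Split into d^1_{-1,0}(β=2.127) × two z-phases.
c=cos(2.127/2)=0.485816, s=sin(2.127/2)=0.874061; N=√[1·2·1·1]=1.414214
The bounds max(0,m−m')=1 and min(l+m,l−m')=1 give 1 term
  k=1: (−1)^0·1.4142/(1)·0.4858^1·0.8741^1 = +0.600521
d^1_{-1,0}(2.127) = +0.600521
|D^1_{-1,0}|² = |d^1_{-1,0}(β)|² = (+0.600521)² = 0.360626 (the z-rotation phases have unit modulus)

P=0.3606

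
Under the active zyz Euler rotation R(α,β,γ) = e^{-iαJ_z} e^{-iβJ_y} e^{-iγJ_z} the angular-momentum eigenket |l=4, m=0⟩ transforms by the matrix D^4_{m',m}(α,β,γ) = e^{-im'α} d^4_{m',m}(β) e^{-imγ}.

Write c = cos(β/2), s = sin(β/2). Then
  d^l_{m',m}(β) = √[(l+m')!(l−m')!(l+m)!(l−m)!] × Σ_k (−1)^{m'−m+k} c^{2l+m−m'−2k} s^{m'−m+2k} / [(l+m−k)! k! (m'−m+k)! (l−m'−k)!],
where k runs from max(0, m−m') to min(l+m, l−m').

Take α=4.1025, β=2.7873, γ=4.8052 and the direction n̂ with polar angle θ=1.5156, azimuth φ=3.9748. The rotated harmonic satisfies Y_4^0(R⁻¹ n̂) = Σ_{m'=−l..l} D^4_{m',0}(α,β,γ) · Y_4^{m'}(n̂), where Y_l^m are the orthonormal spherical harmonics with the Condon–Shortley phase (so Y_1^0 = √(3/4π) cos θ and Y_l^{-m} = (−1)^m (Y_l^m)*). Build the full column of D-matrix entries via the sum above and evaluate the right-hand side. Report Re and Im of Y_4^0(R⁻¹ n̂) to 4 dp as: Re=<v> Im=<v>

Need the full column D^4_{m',0} for m'=−4..4 at α=4.1025, β=2.7873, γ=4.8052.
cos(β/2)=0.176221, sin(β/2)=0.984351
d^4_{-4,0}: single k=4 term ⇒ +0.007575;  D = -0.005784-0.004892i
d^4_{-3,0}: k∈[3..4] ⇒ +0.001918 -0.059840 = -0.057922;  D = -0.055992+0.014827i
d^4_{-2,0}: k∈[2..4] ⇒ +0.000275 -0.022905 +0.268001 = +0.245372;  D = -0.084372+0.230410i
d^4_{-1,0}: k∈[1..4] ⇒ +0.000023 -0.004349 +0.135703 -0.705703 = -0.574326;  D = +0.328960+0.470781i
d^4_{0,0}: k∈[0..4] ⇒ +0.000001 -0.000464 +0.032594 -0.451997 +0.881451 = +0.461585;  D = +0.461585+0.000000i
d^4_{1,0}: k∈[0..3] ⇒ -0.000023 +0.004349 -0.135703 +0.705703 = +0.574326;  D = -0.328960+0.470781i
d^4_{2,0}: k∈[0..2] ⇒ +0.000275 -0.022905 +0.268001 = +0.245372;  D = -0.084372-0.230410i
d^4_{3,0}: k∈[0..1] ⇒ -0.001918 +0.059840 = +0.057922;  D = +0.055992+0.014827i
d^4_{4,0}: single k=0 term ⇒ +0.007575;  D = -0.005784+0.004892i
Y_4^{m'}(θ=1.5156,φ=3.9748) and Σ D·Y over m':
  (-0.0058-0.0049i)·(-0.4318+0.0836i)  (-0.0560+0.0148i)·(+0.0551+0.0412i)  (-0.0844+0.2304i)·(+0.0312+0.3249i)  (+0.3290+0.4708i)·(+0.0522-0.0574i)  (+0.4616+0.0000i)·(+0.3077+0.0000i)  (-0.3290+0.4708i)·(-0.0522-0.0574i)  (-0.0844-0.2304i)·(+0.0312-0.3249i)  (+0.0560+0.0148i)·(-0.0551+0.0412i)  (-0.0058+0.0049i)·(-0.4318-0.0836i)
Y_4^0(R⁻¹ n̂) = +0.073926-0.000000i

Re=0.0739 Im=0.0000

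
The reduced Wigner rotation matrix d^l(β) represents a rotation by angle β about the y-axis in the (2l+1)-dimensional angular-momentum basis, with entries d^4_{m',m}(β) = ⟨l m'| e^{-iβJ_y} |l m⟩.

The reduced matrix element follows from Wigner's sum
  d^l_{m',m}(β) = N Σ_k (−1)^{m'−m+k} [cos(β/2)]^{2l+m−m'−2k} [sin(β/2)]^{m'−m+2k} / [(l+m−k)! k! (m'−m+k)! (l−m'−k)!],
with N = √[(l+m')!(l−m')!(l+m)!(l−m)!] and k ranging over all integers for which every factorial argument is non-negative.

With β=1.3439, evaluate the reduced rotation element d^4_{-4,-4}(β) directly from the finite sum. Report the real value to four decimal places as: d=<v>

d=0.1407

d^4_{-4,-4}(β=1.3439) via Wigner's sum:
Half-angle: c=0.782609, s=0.622513. N=√(1·40320·1·40320)=40320.000000
The bounds max(0,m−m')=0 and min(l+m,l−m')=0 give 1 term
  k=0: (−1)^0·40320.0000/(40320)·0.7826^8·0.6225^0 = +0.140721
d^4_{-4,-4}(1.3439) = +0.140721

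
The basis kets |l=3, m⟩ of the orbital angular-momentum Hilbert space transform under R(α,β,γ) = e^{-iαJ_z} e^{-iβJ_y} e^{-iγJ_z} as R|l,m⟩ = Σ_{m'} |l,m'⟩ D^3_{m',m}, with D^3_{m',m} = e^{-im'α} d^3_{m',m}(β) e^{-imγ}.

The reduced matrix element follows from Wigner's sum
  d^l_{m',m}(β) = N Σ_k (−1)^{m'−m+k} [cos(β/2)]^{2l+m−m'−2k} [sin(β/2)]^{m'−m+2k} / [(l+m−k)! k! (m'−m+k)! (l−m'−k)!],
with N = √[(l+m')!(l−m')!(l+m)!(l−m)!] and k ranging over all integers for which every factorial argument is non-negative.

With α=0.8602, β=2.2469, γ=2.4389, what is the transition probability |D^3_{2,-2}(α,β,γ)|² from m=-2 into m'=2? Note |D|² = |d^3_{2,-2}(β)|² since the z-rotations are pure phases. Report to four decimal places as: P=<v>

P=0.0066

First d^3_{2,-2}(β=2.2469), then the phase factors e^{-i(2)α} and e^{-i(-2)γ}:
Half-angle: c=0.432575, s=0.901598. N=√(120·1·1·120)=120.000000
k: max(0,(-2)−(2))=0 … min(3+(-2),3−(2))=1
  k=0: (−1)^4·120.0000/(24)·0.4326^2·0.9016^4 = +0.618221
  k=1: (−1)^5·120.0000/(120)·0.4326^0·0.9016^6 = -0.537128
d^3_{2,-2}(2.2469) = +0.618221 -0.537128 = +0.081093
|D^3_{2,-2}|² = |d^3_{2,-2}(β)|² = (+0.081093)² = 0.006576 (the z-rotation phases have unit modulus)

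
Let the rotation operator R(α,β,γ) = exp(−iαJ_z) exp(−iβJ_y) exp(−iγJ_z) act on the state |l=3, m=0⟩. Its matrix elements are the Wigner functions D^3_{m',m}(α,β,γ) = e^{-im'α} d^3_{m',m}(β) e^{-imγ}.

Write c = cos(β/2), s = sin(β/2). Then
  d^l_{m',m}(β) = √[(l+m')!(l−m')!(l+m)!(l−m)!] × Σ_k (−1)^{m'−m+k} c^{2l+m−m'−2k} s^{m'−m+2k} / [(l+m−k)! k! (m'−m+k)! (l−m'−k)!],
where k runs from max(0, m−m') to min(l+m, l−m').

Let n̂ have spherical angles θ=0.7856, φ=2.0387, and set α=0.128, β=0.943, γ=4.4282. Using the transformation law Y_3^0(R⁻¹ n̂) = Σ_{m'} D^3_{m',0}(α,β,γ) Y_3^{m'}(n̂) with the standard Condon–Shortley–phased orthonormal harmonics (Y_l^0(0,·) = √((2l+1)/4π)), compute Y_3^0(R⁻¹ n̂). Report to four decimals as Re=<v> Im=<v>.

Re=-0.2301 Im=0.0000

Need the full column D^3_{m',0} for m'=−3..3 at α=0.128, β=0.943, γ=4.4282.
cos(β/2)=0.890888, sin(β/2)=0.454223
d^3_{-3,0}: single k=3 term ⇒ +0.296341;  D = +0.274760+0.111019i
d^3_{-2,0}: k∈[2..3] ⇒ +0.711855 -0.185048 = +0.526807;  D = +0.509639+0.133394i
d^3_{-1,0}: k∈[1..3] ⇒ +0.883030 -0.688635 +0.059671 = +0.254066;  D = +0.251987+0.032432i
d^3_{0,0}: k∈[0..3] ⇒ +0.499964 -1.169697 +0.304064 -0.008782 = -0.374451;  D = -0.374451+0.000000i
d^3_{1,0}: k∈[0..2] ⇒ -0.883030 +0.688635 -0.059671 = -0.254066;  D = -0.251987+0.032432i
d^3_{2,0}: k∈[0..1] ⇒ +0.711855 -0.185048 = +0.526807;  D = +0.509639-0.133394i
d^3_{3,0}: single k=0 term ⇒ -0.296341;  D = -0.274760+0.111019i
Y_3^{m'}(θ=0.7856,φ=2.0387) and Σ D·Y over m':
  (+0.2748+0.1110i)·(+0.1455+0.0245i)  (+0.5096+0.1334i)·(-0.2144+0.2910i)  (+0.2520+0.0324i)·(-0.1545-0.3058i)  (-0.3745+0.0000i)·(-0.1322+0.0000i)  (-0.2520+0.0324i)·(+0.1545-0.3058i)  (+0.5096-0.1334i)·(-0.2144-0.2910i)  (-0.2748+0.1110i)·(-0.1455+0.0245i)
Y_3^0(R⁻¹ n̂) = -0.230147-0.000000i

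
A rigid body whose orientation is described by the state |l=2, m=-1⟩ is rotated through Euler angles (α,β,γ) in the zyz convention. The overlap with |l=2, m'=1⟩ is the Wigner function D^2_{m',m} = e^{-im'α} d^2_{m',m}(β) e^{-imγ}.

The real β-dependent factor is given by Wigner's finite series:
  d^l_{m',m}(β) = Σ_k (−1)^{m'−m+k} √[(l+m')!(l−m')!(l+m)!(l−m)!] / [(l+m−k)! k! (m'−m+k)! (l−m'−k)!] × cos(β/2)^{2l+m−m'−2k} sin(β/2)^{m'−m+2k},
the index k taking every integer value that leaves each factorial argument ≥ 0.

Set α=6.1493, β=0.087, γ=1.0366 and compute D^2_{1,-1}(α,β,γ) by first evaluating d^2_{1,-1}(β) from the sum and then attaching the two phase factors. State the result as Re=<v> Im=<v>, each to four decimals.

Re=0.0022 Im=0.0052

First d^2_{1,-1}(β=0.087), then the phase factors e^{-i(1)α} and e^{-i(-1)γ}:
With c≡cos(β/2)=0.999054 and s≡sin(β/2)=0.043486, N=[6·1·1·6]^{1/2}=6.000000
The bounds max(0,m−m')=0 and min(l+m,l−m')=1 give 2 terms
  k=0: (−1)^2·6.0000/(2)·0.9991^2·0.0435^2 = +0.005662
  k=1: (−1)^3·6.0000/(6)·0.9991^0·0.0435^4 = -0.000004
d^2_{1,-1}(0.087) = +0.005662 -0.000004 = +0.005659
Phases: e^{-i·(1)·6.1493}=+0.991051+0.133486i, e^{-i·(-1)·1.0366}=+0.509150+0.860678i ⇒ D=+0.002205+0.005211i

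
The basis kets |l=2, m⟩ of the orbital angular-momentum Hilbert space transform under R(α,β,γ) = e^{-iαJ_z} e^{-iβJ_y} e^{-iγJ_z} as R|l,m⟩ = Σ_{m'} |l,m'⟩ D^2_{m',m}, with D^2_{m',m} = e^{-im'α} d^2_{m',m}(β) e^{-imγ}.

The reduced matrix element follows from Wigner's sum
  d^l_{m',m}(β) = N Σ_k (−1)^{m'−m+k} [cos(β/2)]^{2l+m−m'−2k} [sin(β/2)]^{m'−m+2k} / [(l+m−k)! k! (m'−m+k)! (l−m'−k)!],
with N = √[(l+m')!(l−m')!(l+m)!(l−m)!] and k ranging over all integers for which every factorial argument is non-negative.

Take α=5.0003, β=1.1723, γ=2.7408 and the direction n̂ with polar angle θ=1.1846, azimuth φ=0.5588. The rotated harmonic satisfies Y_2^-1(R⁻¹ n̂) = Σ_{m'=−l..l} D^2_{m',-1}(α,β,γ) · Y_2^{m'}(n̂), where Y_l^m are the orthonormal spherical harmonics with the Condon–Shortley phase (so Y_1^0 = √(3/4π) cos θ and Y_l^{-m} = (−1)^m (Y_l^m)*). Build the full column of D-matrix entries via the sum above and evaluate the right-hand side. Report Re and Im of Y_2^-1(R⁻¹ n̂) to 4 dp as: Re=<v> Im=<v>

Need the full column D^2_{m',-1} for m'=−2..2 at α=5.0003, β=1.1723, γ=2.7408.
cos(β/2)=0.833077, sin(β/2)=0.553158
d^2_{-2,-1}: single k=1 term ⇒ +0.639637;  D = +0.629864+0.111385i
d^2_{-1,-1}: k∈[0..1] ⇒ +0.481659 -0.637073 = -0.155414;  D = -0.017506-0.154425i
d^2_{0,-1}: k∈[0..1] ⇒ -0.783392 +0.345388 = -0.438004;  D = +0.403293-0.170887i
d^2_{1,-1}: k∈[0..1] ⇒ +0.637073 -0.093626 = +0.543447;  D = -0.345381-0.419579i
d^2_{2,-1}: single k=0 term ⇒ -0.282008;  D = -0.157877+0.233674i
Y_2^{m'}(θ=1.1846,φ=0.5588) and Σ D·Y over m':
  (+0.6299+0.1114i)·(+0.1451-0.2980i)  (-0.0175-0.1544i)·(+0.2286-0.1429i)  (+0.4033-0.1709i)·(-0.1811+0.0000i)  (-0.3454-0.4196i)·(-0.2286-0.1429i)  (-0.1579+0.2337i)·(+0.1451+0.2980i)
Y_2^-1(R⁻¹ n̂) = -0.048094-0.041254i

Re=-0.0481 Im=-0.0413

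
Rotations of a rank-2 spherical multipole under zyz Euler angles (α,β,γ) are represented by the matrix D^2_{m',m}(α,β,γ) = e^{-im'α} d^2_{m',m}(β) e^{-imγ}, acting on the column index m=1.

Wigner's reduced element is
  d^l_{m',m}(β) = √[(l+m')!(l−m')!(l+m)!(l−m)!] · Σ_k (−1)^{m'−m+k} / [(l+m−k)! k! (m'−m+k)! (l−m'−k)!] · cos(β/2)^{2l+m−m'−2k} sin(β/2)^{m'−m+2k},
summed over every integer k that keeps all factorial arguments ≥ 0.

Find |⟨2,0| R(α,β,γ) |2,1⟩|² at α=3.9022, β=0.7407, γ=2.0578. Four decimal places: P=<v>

First d^2_{0,1}(β=0.7407), then the phase factors e^{-i(0)α} and e^{-i(1)γ}:
Half-angle: c=0.932201, s=0.361942. N=√(2·2·6·1)=4.898979
Admissible k: 1..2 (factorial args all ≥0)
  k=1: (−1)^0·4.8990/(2)·0.9322^3·0.3619^1 = +0.718195
  k=2: (−1)^1·4.8990/(2)·0.9322^1·0.3619^3 = -0.108268
d^2_{0,1}(0.7407) = +0.718195 -0.108268 = +0.609927
|D^2_{0,1}|² = |d^2_{0,1}(β)|² = (+0.609927)² = 0.372011 (the z-rotation phases have unit modulus)

P=0.3720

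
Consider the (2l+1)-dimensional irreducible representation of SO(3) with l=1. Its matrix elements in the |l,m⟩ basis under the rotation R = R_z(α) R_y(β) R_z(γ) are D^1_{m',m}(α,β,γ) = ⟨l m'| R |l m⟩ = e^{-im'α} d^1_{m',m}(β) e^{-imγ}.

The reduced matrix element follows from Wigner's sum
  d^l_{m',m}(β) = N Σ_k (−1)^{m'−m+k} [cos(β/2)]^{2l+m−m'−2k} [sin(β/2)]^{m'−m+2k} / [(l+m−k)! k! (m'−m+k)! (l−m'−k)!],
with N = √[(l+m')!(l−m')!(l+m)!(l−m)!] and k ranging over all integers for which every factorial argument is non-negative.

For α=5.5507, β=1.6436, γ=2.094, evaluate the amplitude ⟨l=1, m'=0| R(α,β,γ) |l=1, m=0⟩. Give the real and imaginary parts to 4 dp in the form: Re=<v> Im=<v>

Re=-0.0727 Im=0.0000

Split into d^1_{0,0}(β=1.6436) × two z-phases.
Half-angle: c=0.680904, s=0.732373. N=√(1·1·1·1)=1.000000
k: max(0,(0)−(0))=0 … min(1+(0),1−(0))=1
  k=0: (−1)^0·1.0000/(1)·0.6809^2·0.7324^0 = +0.463630
  k=1: (−1)^1·1.0000/(1)·0.6809^0·0.7324^2 = -0.536370
d^1_{0,0}(1.6436) = +0.463630 -0.536370 = -0.072739
D = (+1.000000+0.000000i)·(-0.072739)·(+1.000000+0.000000i) = -0.072739+0.000000i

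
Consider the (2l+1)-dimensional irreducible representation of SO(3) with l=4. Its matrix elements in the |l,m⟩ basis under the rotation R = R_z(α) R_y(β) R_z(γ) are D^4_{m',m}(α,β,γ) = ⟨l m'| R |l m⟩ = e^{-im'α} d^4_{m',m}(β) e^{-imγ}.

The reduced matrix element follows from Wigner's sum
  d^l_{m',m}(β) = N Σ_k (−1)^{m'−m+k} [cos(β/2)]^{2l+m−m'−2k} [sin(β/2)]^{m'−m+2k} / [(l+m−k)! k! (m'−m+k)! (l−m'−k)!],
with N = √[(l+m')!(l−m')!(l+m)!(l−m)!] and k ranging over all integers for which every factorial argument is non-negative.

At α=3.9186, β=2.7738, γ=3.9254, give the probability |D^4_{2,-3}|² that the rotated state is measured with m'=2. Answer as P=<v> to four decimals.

P=0.2963

Split into d^4_{2,-3}(β=2.7738) × two z-phases.
c=cos(2.7738/2)=0.182862, s=sin(2.7738/2)=0.983139; N=√[720·2·1·5040]=2693.993318
Admissible k: 0..1 (factorial args all ≥0)
  k=0: (−1)^5·2693.9933/(240)·0.1829^3·0.9831^5 = -0.063042
  k=1: (−1)^6·2693.9933/(720)·0.1829^1·0.9831^7 = +0.607421
d^4_{2,-3}(2.7738) = -0.063042 +0.607421 = +0.544380
|D^4_{2,-3}|² = |d^4_{2,-3}(β)|² = (+0.544380)² = 0.296349 (the z-rotation phases have unit modulus)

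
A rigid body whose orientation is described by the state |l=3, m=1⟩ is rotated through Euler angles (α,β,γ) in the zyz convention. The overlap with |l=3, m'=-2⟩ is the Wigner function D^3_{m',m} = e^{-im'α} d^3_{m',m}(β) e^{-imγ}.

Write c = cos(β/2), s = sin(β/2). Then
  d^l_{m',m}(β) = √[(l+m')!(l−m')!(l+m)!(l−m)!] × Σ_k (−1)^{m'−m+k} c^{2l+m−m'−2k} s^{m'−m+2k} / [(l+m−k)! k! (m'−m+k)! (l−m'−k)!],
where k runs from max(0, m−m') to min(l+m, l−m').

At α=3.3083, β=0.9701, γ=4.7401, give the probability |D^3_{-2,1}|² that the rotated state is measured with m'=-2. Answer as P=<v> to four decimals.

P=0.1461

Split into d^3_{-2,1}(β=0.9701) × two z-phases.
c=cos(0.9701/2)=0.884652, s=sin(0.9701/2)=0.466253; N=√[1·120·24·2]=75.894664
The bounds max(0,m−m')=3 and min(l+m,l−m')=4 give 2 terms
  k=3: (−1)^0·75.8947/(12)·0.8847^3·0.4663^3 = +0.443824
  k=4: (−1)^1·75.8947/(24)·0.8847^1·0.4663^5 = -0.061642
d^3_{-2,1}(0.9701) = +0.443824 -0.061642 = +0.382182
|D^3_{-2,1}|² = |d^3_{-2,1}(β)|² = (+0.382182)² = 0.146063 (the z-rotation phases have unit modulus)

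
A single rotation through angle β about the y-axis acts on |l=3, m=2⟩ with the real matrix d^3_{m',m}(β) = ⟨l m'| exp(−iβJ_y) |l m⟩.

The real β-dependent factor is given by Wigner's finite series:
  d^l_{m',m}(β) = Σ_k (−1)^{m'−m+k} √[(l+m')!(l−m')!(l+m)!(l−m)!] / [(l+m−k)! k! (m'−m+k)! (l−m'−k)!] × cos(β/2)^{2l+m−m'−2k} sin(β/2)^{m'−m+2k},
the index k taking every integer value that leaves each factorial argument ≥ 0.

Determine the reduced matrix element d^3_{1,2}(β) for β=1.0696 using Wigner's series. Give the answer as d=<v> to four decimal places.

d^3_{1,2}(β=1.0696) via Wigner's sum:
Half-angle: c=0.860371, s=0.509669. N=√(24·2·120·1)=75.894664
The bounds max(0,m−m')=1 and min(l+m,l−m')=2 give 2 terms
  k=1: (−1)^0·75.8947/(24)·0.8604^5·0.5097^1 = +0.759829
  k=2: (−1)^1·75.8947/(12)·0.8604^3·0.5097^3 = -0.533275
d^3_{1,2}(1.0696) = +0.759829 -0.533275 = +0.226554

d=0.2266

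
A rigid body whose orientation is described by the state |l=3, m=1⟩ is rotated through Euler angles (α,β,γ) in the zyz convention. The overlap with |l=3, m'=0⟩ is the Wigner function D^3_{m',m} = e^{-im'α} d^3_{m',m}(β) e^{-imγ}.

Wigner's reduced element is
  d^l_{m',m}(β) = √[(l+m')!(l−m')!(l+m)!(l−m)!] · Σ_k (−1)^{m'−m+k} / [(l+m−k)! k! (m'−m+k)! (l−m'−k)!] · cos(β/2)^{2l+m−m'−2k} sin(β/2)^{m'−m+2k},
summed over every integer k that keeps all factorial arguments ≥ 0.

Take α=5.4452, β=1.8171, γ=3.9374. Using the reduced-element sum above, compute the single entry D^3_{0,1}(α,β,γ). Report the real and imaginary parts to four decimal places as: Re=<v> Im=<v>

Re=0.2065 Im=-0.2108

First d^3_{0,1}(β=1.8171), then the phase factors e^{-i(0)α} and e^{-i(1)γ}:
c=cos(1.8171/2)=0.614890, s=sin(1.8171/2)=0.788613; N=√[6·6·24·2]=41.569219
k∈{1,2,3} keeps every argument non-negative
  k=1: (−1)^0·41.5692/(12)·0.6149^5·0.7886^1 = +0.240127
  k=2: (−1)^1·41.5692/(4)·0.6149^3·0.7886^3 = -1.184938
  k=3: (−1)^2·41.5692/(12)·0.6149^1·0.7886^5 = +0.649692
d^3_{0,1}(1.8171) = +0.240127 -1.184938 +0.649692 = -0.295119
Attach z-rotation phases: D = e^{-i(0)(5.4452)}·(-0.295119)·e^{-i(1)(3.9374)} = +0.206497-0.210841i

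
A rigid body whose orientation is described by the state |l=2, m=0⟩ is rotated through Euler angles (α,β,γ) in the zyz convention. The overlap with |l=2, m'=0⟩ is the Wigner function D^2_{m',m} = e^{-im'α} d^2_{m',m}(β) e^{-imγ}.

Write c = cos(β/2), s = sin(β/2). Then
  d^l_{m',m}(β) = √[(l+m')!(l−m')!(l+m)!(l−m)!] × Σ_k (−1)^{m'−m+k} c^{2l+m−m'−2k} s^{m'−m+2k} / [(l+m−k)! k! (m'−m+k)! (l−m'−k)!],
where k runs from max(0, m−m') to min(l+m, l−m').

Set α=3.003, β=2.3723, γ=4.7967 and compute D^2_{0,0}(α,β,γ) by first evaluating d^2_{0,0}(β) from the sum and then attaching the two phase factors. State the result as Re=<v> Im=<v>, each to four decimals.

Re=0.2742 Im=0.0000

First d^2_{0,0}(β=2.3723), then the phase factors e^{-i(0)α} and e^{-i(0)γ}:
With c≡cos(β/2)=0.375231 and s≡sin(β/2)=0.926931, N=[2·2·2·2]^{1/2}=4.000000
Admissible k: 0..2 (factorial args all ≥0)
  k=0: (−1)^0·4.0000/(4)·0.3752^4·0.9269^0 = +0.019824
  k=1: (−1)^1·4.0000/(1)·0.3752^2·0.9269^2 = -0.483897
  k=2: (−1)^2·4.0000/(4)·0.3752^0·0.9269^4 = +0.738227
d^2_{0,0}(2.3723) = +0.019824 -0.483897 +0.738227 = +0.274154
Phases: e^{-i·(0)·3.003}=+1.000000+0.000000i, e^{-i·(0)·4.7967}=+1.000000+0.000000i ⇒ D=+0.274154+0.000000i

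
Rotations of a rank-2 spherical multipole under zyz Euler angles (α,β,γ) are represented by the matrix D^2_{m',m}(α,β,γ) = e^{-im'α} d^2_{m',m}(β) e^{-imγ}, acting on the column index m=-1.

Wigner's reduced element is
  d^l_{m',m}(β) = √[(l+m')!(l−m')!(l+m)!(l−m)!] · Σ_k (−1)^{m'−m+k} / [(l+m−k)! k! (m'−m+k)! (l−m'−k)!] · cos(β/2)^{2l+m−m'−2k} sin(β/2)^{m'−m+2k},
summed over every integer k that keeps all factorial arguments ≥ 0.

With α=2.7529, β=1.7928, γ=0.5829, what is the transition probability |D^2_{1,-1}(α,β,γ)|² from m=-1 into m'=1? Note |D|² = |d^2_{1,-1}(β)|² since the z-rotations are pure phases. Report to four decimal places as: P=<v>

First d^2_{1,-1}(β=1.7928), then the phase factors e^{-i(1)α} and e^{-i(-1)γ}:
c=cos(1.7928/2)=0.624426, s=sin(1.7928/2)=0.781084; N=√[6·1·1·6]=6.000000
The bounds max(0,m−m')=0 and min(l+m,l−m')=1 give 2 terms
  k=0: (−1)^2·6.0000/(2)·0.6244^2·0.7811^2 = +0.713639
  k=1: (−1)^3·6.0000/(6)·0.6244^0·0.7811^4 = -0.372213
d^2_{1,-1}(1.7928) = +0.713639 -0.372213 = +0.341426
|D^2_{1,-1}|² = |d^2_{1,-1}(β)|² = (+0.341426)² = 0.116572 (the z-rotation phases have unit modulus)

P=0.1166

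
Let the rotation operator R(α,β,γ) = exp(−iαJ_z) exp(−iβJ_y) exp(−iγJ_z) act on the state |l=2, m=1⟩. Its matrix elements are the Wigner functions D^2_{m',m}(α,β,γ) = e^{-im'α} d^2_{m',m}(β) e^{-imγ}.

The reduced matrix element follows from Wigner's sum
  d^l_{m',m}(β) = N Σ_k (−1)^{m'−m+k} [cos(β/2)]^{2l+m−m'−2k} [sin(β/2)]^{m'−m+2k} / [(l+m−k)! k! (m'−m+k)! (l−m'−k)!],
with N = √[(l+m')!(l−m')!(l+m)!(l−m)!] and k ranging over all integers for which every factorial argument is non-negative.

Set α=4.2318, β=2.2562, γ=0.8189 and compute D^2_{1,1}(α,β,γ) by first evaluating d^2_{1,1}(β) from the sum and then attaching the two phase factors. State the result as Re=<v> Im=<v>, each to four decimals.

Re=-0.1380 Im=-0.3923

D^2_{1,1}(4.2318,2.2562,0.8189) = e^{-i·1·4.2318}·d^2_{1,1}(2.2562)·e^{-i·1·0.8189}. Compute d first:
c=cos(2.2562/2)=0.428377, s=sin(2.2562/2)=0.903600; N=√[6·1·6·1]=6.000000
Admissible k: 0..1 (factorial args all ≥0)
  k=0: (−1)^0·6.0000/(6)·0.4284^4·0.9036^0 = +0.033675
  k=1: (−1)^1·6.0000/(2)·0.4284^2·0.9036^2 = -0.449497
d^2_{1,1}(2.2562) = +0.033675 -0.449497 = -0.415822
Phases: e^{-i·(1)·4.2318}=-0.462302+0.886723i, e^{-i·(1)·0.8189}=+0.683025-0.730395i ⇒ D=-0.138009-0.392252i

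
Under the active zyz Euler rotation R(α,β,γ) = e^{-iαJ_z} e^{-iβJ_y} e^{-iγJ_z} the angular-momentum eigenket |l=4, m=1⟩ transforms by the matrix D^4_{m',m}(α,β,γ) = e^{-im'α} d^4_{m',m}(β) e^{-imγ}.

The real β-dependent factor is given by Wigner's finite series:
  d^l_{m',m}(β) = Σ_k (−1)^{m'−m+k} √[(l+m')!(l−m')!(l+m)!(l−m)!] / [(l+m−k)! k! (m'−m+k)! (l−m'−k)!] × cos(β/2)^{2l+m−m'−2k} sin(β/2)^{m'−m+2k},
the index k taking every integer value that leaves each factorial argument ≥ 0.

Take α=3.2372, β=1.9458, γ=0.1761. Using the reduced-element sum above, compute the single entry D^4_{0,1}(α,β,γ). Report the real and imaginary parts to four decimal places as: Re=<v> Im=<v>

Re=0.3866 Im=-0.0688

Split into d^4_{0,1}(β=1.9458) × two z-phases.
With c≡cos(β/2)=0.562905 and s≡sin(β/2)=0.826522, N=[24·24·120·6]^{1/2}=643.987578
The bounds max(0,m−m')=1 and min(l+m,l−m')=4 give 4 terms
  k=1: (−1)^0·643.9876/(144)·0.5629^7·0.8265^1 = +0.066193
  k=2: (−1)^1·643.9876/(24)·0.5629^5·0.8265^3 = -0.856257
  k=3: (−1)^2·643.9876/(24)·0.5629^3·0.8265^5 = +1.846046
  k=4: (−1)^3·643.9876/(144)·0.5629^1·0.8265^7 = -0.663330
d^4_{0,1}(1.9458) = +0.066193 -0.856257 +1.846046 -0.663330 = +0.392652
Attach z-rotation phases: D = e^{-i(0)(3.2372)}·(+0.392652)·e^{-i(1)(0.1761)} = +0.386580-0.068789i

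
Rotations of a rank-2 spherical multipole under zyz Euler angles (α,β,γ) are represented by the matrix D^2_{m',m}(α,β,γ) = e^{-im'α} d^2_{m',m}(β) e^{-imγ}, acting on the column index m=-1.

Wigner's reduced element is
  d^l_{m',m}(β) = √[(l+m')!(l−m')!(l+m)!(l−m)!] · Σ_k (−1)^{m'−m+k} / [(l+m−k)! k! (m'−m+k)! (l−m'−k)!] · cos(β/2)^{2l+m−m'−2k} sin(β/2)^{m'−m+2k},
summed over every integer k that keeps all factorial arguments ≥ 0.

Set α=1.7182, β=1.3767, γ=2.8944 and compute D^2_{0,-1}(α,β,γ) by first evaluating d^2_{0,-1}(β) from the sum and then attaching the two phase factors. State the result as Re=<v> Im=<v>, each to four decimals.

D^2_{0,-1}(1.7182,1.3767,2.8944) = e^{-i·0·1.7182}·d^2_{0,-1}(1.3767)·e^{-i·-1·2.8944}. Compute d first:
c=cos(1.3767/2)=0.772295, s=sin(1.3767/2)=0.635264; N=√[2·2·1·6]=4.898979
Admissible k: 0..1 (factorial args all ≥0)
  k=0: (−1)^1·4.8990/(2)·0.7723^3·0.6353^1 = -0.716770
  k=1: (−1)^2·4.8990/(2)·0.7723^1·0.6353^3 = +0.484977
d^2_{0,-1}(1.3767) = -0.716770 +0.484977 = -0.231793
Phases: e^{-i·(0)·1.7182}=+1.000000+0.000000i, e^{-i·(-1)·2.8944}=-0.969603+0.244683i ⇒ D=+0.224747-0.056716i

Re=0.2247 Im=-0.0567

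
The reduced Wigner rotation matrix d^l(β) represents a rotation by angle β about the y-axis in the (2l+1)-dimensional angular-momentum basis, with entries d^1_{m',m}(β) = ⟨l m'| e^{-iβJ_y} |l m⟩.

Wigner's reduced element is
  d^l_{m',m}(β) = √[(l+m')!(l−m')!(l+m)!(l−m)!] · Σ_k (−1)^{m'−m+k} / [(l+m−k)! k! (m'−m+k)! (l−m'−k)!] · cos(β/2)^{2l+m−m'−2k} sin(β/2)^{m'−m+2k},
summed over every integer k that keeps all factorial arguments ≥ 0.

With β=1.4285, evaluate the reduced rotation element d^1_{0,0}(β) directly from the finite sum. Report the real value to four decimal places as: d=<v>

d=0.1418

d^1_{0,0}(β=1.4285) via Wigner's sum:
c=cos(1.4285/2)=0.755585, s=sin(1.4285/2)=0.655051; N=√[1·1·1·1]=1.000000
Admissible k: 0..1 (factorial args all ≥0)
  k=0: (−1)^0·1.0000/(1)·0.7556^2·0.6551^0 = +0.570908
  k=1: (−1)^1·1.0000/(1)·0.7556^0·0.6551^2 = -0.429092
d^1_{0,0}(1.4285) = +0.570908 -0.429092 = +0.141817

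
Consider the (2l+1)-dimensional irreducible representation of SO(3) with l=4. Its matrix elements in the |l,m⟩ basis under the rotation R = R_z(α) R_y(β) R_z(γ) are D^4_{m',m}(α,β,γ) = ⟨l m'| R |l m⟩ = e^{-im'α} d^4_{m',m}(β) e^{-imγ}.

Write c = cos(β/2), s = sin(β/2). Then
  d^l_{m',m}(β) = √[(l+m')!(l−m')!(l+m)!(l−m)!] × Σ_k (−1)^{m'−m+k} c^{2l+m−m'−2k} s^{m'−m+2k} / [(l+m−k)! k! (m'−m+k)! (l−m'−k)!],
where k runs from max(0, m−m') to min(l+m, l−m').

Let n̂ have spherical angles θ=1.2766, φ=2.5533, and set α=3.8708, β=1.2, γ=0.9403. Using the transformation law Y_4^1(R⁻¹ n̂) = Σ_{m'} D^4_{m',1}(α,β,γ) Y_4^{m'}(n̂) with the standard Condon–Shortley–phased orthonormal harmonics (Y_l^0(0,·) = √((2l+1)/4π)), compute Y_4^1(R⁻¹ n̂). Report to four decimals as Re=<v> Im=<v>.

Need the full column D^4_{m',1} for m'=−4..4 at α=3.8708, β=1.2, γ=0.9403.
cos(β/2)=0.825336, sin(β/2)=0.564642
d^4_{-4,1}: single k=5 term ⇒ +0.241465;  D = -0.095304+0.221861i
d^4_{-3,1}: k∈[4..5] ⇒ +0.623930 -0.175216 = +0.448714;  D = -0.142629-0.425442i
d^4_{-2,1}: k∈[3..5] ⇒ +0.974964 -0.684488 +0.064074 = +0.354550;  D = +0.308017+0.175589i
d^4_{-1,1}: k∈[2..5] ⇒ +1.007698 -1.414939 +0.331126 -0.010332 = -0.086446;  D = +0.084528-0.018113i
d^4_{0,1}: k∈[1..4] ⇒ +0.658723 -1.849864 +0.865816 -0.067540 = -0.392865;  D = -0.231612+0.317331i
d^4_{1,1}: k∈[0..3] ⇒ +0.215300 -1.511548 +1.414939 -0.220751 = -0.102059;  D = -0.010058-0.101562i
d^4_{2,1}: k∈[0..2] ⇒ -0.624919 +1.462446 -0.456325 = +0.381201;  D = -0.280764-0.257849i
d^4_{3,1}: k∈[0..1] ⇒ +0.799836 -0.623930 = +0.175906;  D = +0.175890+0.002405i
d^4_{4,1}: single k=0 term ⇒ -0.515902;  D = +0.389373-0.338444i
Y_4^{m'}(θ=1.2766,φ=2.5533) and Σ D·Y over m':
  (-0.0953+0.2219i)·(-0.2617+0.2633i)  (-0.1426-0.4254i)·(+0.0614-0.3122i)  (+0.3080+0.1756i)·(-0.0484-0.1164i)  (+0.0845-0.0181i)·(+0.2634+0.1757i)  (-0.2316+0.3173i)·(+0.0767+0.0000i)  (-0.0101-0.1016i)·(-0.2634+0.1757i)  (-0.2808-0.2578i)·(-0.0484+0.1164i)  (+0.1759+0.0024i)·(-0.0614-0.3122i)  (+0.3894-0.3384i)·(-0.2617-0.2633i)
Y_4^1(R⁻¹ n̂) = -0.298794-0.138887i

Re=-0.2988 Im=-0.1389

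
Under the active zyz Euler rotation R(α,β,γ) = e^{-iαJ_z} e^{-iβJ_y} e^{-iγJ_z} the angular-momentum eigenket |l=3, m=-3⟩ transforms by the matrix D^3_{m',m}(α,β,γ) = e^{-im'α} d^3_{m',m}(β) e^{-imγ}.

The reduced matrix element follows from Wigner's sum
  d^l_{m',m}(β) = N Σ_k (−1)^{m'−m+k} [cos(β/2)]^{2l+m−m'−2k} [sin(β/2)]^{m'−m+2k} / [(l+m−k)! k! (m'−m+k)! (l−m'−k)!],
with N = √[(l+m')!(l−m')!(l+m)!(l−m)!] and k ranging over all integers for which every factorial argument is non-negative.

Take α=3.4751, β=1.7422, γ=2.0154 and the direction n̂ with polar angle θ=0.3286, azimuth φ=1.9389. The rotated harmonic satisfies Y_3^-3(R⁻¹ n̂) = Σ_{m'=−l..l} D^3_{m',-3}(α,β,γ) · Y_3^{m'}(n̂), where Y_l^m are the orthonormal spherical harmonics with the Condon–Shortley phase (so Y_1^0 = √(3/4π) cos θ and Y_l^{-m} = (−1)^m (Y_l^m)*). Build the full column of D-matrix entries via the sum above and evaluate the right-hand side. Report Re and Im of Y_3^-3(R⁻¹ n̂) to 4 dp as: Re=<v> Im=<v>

Re=-0.1332 Im=0.3805

Need the full column D^3_{m',-3} for m'=−3..3 at α=3.4751, β=1.7422, γ=2.0154.
cos(β/2)=0.643985, sin(β/2)=0.765038
d^3_{-3,-3}: single k=0 term ⇒ +0.071327;  D = -0.051527-0.049321i
d^3_{-2,-3}: single k=0 term ⇒ -0.207558;  D = -0.188660-0.086530i
d^3_{-1,-3}: single k=0 term ⇒ +0.389866;  D = -0.388051-0.037572i
d^3_{0,-3}: single k=0 term ⇒ -0.534800;  D = -0.519853+0.125557i
d^3_{1,-3}: single k=0 term ⇒ +0.550211;  D = -0.463077+0.297140i
d^3_{2,-3}: single k=0 term ⇒ -0.413396;  D = -0.255674+0.324849i
d^3_{3,-3}: single k=0 term ⇒ +0.200492;  D = -0.065592+0.189459i
Y_3^{m'}(θ=0.3286,φ=1.9389) and Σ D·Y over m':
  (-0.0515-0.0493i)·(+0.0125+0.0063i)  (-0.1887-0.0865i)·(-0.0747+0.0676i)  (-0.3881-0.0376i)·(-0.1306-0.3386i)  (-0.5199+0.1256i)·(+0.5225+0.0000i)  (-0.4631+0.2971i)·(+0.1306-0.3386i)  (-0.2557+0.3248i)·(-0.0747-0.0676i)  (-0.0656+0.1895i)·(-0.0125+0.0063i)
Y_3^-3(R⁻¹ n̂) = -0.133243+0.380484i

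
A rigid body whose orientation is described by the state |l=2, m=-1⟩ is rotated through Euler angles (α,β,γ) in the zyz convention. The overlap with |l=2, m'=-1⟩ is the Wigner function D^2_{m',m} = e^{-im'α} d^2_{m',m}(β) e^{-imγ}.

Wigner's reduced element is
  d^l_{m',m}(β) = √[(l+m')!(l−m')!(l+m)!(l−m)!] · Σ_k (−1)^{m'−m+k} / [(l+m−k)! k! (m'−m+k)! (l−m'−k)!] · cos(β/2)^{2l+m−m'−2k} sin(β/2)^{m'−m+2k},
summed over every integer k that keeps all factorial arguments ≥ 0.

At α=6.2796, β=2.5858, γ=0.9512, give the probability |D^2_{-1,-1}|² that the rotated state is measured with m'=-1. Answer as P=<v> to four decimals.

D^2_{-1,-1}(6.2796,2.5858,0.9512) = e^{-i·-1·6.2796}·d^2_{-1,-1}(2.5858)·e^{-i·-1·0.9512}. Compute d first:
With c≡cos(β/2)=0.274333 and s≡sin(β/2)=0.961635, N=[1·6·1·6]^{1/2}=6.000000
Admissible k: 0..1 (factorial args all ≥0)
  k=0: (−1)^0·6.0000/(6)·0.2743^4·0.9616^0 = +0.005664
  k=1: (−1)^1·6.0000/(2)·0.2743^2·0.9616^2 = -0.208785
d^2_{-1,-1}(2.5858) = +0.005664 -0.208785 = -0.203121
|D^2_{-1,-1}|² = |d^2_{-1,-1}(β)|² = (-0.203121)² = 0.041258 (the z-rotation phases have unit modulus)

P=0.0413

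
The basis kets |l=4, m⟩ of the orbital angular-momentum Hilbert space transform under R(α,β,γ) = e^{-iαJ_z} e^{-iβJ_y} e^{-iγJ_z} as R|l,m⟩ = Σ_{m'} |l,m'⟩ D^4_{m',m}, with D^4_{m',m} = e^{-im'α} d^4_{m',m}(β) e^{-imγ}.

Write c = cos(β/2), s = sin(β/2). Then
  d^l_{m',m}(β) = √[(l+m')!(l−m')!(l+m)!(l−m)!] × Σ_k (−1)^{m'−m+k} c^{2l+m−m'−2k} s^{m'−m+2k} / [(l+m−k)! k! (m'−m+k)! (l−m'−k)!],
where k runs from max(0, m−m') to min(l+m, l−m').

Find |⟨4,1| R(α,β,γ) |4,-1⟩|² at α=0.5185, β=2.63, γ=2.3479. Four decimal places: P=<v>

P=0.0073

First d^4_{1,-1}(β=2.63), then the phase factors e^{-i(1)α} and e^{-i(-1)γ}:
Half-angle: c=0.253016, s=0.967462. N=√(120·6·6·120)=720.000000
Admissible k: 0..3 (factorial args all ≥0)
  k=0: (−1)^2·720.0000/(72)·0.2530^6·0.9675^2 = +0.002456
  k=1: (−1)^3·720.0000/(24)·0.2530^4·0.9675^4 = -0.107708
  k=2: (−1)^4·720.0000/(48)·0.2530^2·0.9675^6 = +0.787391
  k=3: (−1)^5·720.0000/(720)·0.2530^0·0.9675^8 = -0.767488
d^4_{1,-1}(2.63) = +0.002456 -0.107708 +0.787391 -0.767488 = -0.085349
|D^4_{1,-1}|² = |d^4_{1,-1}(β)|² = (-0.085349)² = 0.007285 (the z-rotation phases have unit modulus)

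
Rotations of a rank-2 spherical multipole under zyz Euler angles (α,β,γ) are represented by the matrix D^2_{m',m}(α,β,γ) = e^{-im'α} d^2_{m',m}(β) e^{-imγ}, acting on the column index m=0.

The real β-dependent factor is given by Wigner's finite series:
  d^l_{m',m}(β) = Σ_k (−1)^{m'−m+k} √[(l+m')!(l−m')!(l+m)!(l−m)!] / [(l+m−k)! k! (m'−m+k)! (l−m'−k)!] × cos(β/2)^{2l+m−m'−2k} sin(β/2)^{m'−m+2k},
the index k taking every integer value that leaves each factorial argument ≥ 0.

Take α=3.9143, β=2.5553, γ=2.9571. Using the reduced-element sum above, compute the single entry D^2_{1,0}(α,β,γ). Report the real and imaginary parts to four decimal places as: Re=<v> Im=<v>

Split into d^2_{1,0}(β=2.5553) × two z-phases.
Half-angle: c=0.288966, s=0.957339. N=√(6·1·2·2)=4.898979
Admissible k: 0..1 (factorial args all ≥0)
  k=0: (−1)^1·4.8990/(2)·0.2890^3·0.9573^1 = -0.056582
  k=1: (−1)^2·4.8990/(2)·0.2890^1·0.9573^3 = +0.621040
d^2_{1,0}(2.5553) = -0.056582 +0.621040 = +0.564458
D = (-0.716023+0.698076i)·(+0.564458)·(+1.000000+0.000000i) = -0.404165+0.394035i

Re=-0.4042 Im=0.3940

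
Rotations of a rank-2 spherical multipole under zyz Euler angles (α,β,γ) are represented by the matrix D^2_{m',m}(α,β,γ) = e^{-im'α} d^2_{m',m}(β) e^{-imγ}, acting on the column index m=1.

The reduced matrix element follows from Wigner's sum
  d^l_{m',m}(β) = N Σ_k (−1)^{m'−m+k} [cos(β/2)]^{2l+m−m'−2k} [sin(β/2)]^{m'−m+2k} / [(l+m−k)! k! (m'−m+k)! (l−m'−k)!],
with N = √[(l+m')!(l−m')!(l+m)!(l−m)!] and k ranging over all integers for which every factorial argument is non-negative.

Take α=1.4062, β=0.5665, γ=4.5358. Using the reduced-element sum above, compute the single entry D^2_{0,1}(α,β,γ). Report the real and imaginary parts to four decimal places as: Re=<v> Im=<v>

Re=-0.0974 Im=0.5460

First d^2_{0,1}(β=0.5665), then the phase factors e^{-i(0)α} and e^{-i(1)γ}:
Half-angle: c=0.960152, s=0.279478. N=√(2·2·6·1)=4.898979
k∈{1,2} keeps every argument non-negative
  k=1: (−1)^0·4.8990/(2)·0.9602^3·0.2795^1 = +0.605959
  k=2: (−1)^1·4.8990/(2)·0.9602^1·0.2795^3 = -0.051340
d^2_{0,1}(0.5665) = +0.605959 -0.051340 = +0.554618
Attach z-rotation phases: D = e^{-i(0)(1.4062)}·(+0.554618)·e^{-i(1)(4.5358)} = -0.097431+0.545993i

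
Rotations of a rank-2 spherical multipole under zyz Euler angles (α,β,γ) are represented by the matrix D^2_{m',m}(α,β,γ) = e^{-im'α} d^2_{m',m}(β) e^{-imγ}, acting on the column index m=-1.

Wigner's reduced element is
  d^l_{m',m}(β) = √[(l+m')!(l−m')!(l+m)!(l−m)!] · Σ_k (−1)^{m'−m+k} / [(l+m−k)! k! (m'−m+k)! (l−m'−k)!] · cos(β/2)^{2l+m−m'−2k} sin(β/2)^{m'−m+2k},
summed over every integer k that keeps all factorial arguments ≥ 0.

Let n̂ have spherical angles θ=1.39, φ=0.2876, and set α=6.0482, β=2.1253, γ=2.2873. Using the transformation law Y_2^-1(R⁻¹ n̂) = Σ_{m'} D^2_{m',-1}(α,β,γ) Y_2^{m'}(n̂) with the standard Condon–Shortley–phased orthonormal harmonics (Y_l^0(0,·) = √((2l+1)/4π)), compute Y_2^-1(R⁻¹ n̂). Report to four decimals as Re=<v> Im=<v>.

Need the full column D^2_{m',-1} for m'=−2..2 at α=6.0482, β=2.1253, γ=2.2873.
cos(β/2)=0.486559, sin(β/2)=0.873648
d^2_{-2,-1}: single k=1 term ⇒ +0.201267;  D = -0.049118+0.195181i
d^2_{-1,-1}: k∈[0..1] ⇒ +0.056045 -0.542081 = -0.486036;  D = +0.225096-0.430770i
d^2_{0,-1}: k∈[0..1] ⇒ -0.246500 +0.794731 = +0.548231;  D = -0.360052+0.413424i
d^2_{1,-1}: k∈[0..1] ⇒ +0.542081 -0.582567 = -0.040485;  D = +0.032967-0.023501i
d^2_{2,-1}: single k=0 term ⇒ -0.648895;  D = +0.601560-0.243291i
Y_2^{m'}(θ=1.39,φ=0.2876) and Σ D·Y over m':
  (-0.0491+0.1952i)·(+0.3136-0.2033i)  (+0.2251-0.4308i)·(+0.1310-0.0388i)  (-0.3601+0.4134i)·(-0.2848+0.0000i)  (+0.0330-0.0235i)·(-0.1310-0.0388i)  (+0.6016-0.2433i)·(+0.3136+0.2033i)
Y_2^-1(R⁻¹ n̂) = +0.372536-0.063893i

Re=0.3725 Im=-0.0639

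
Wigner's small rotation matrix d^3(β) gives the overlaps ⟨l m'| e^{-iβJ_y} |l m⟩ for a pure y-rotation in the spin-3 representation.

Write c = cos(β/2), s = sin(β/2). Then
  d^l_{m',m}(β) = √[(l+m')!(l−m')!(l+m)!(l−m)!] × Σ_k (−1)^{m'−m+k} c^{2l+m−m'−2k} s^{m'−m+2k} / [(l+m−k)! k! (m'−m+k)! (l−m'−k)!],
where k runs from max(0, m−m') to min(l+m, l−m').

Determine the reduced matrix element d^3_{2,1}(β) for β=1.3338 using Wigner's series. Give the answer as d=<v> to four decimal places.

d=0.1403

d^3_{2,1}(β=1.3338) via Wigner's sum:
With c≡cos(β/2)=0.785743 and s≡sin(β/2)=0.618553, N=[120·1·24·2]^{1/2}=75.894664
k: max(0,(1)−(2))=0 … min(3+(1),3−(2))=1
  k=0: (−1)^1·75.8947/(24)·0.7857^5·0.6186^1 = -0.585841
  k=1: (−1)^2·75.8947/(12)·0.7857^3·0.6186^3 = +0.726110
d^3_{2,1}(1.3338) = -0.585841 +0.726110 = +0.140270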